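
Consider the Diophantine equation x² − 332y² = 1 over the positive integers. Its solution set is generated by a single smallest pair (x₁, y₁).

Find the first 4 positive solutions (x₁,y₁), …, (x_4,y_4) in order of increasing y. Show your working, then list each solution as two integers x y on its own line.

d=332: √d = [18; 4,1,1,8,1,1,4,36] (ℓ=8, even), read p_7/q_7
k=0  a_k=18  p_k/q_k = 18/1
…
k=3  a_k=1  p_k/q_k = 164/9
…
k=6  a_k=1  p_k/q_k = 2970/163
k=7  a_k=4  p_k/q_k = 13447/738
(x₁, y₁) = (13447, 738);  13447² − 332·738² = 1 ✓
k=2:  x_2 = 13447·13447+332·738·738 = 361643617,  y_2 = 13447·738+738·13447 = 19847772
k=3:  x_3 = 13447·361643617+332·738·19847772 = 9726043422151,  y_3 = 13447·19847772+738·361643617 = 533785979430
k=4:  x_4 = 13447·9726043422151+332·738·533785979430 = 261572211433685377,  y_4 = 13447·533785979430+738·9726043422151 = 14355640110942648

13447 738
361643617 19847772
9726043422151 533785979430
261572211433685377 14355640110942648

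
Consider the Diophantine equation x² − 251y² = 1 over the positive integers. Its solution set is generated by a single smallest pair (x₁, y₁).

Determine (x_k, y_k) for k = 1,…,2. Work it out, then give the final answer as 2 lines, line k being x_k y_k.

3674890 231957
27009633024199 1704832919460

√251 → a₀=15, period (1,5,2,1,2,…,5,1,30); ℓ=14 even so k=13
k=0  a_k=15  p_k/q_k = 15/1
k=1  a_k=1  p_k/q_k = 16/1
…
k=3  a_k=2  p_k/q_k = 206/13
k=4  a_k=1  p_k/q_k = 301/19
…
k=6  a_k=2  p_k/q_k = 1917/121
…
k=8  a_k=2  p_k/q_k = 61043/3853
…
k=10  a_k=1  p_k/q_k = 212692/13425
k=11  a_k=2  p_k/q_k = 577033/36422
k=12  a_k=5  p_k/q_k = 3097857/195535
k=13  a_k=1  p_k/q_k = 3674890/231957
(x₁, y₁) = (3674890, 231957);  3674890² − 251·231957² = 1 ✓
n=2: (3674890,231957)∘(3674890,231957) = (3674890·3674890+251·231957·231957, 3674890·231957+231957·3674890) = (27009633024199,1704832919460)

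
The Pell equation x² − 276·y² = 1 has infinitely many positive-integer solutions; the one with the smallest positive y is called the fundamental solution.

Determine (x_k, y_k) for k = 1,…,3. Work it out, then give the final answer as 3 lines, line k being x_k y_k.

7775 468
120901249 7277400
1880014414175 113163569532

√276 → a₀=16, period (1,1,1,1,2,2,2,1,1,1,1,32); ℓ=12 even so k=11
k=0  a_k=16  p_k/q_k = 16/1
k=1  a_k=1  p_k/q_k = 17/1
…
k=3  a_k=1  p_k/q_k = 50/3
k=4  a_k=1  p_k/q_k = 83/5
k=5  a_k=2  p_k/q_k = 216/13
…
k=7  a_k=2  p_k/q_k = 1246/75
k=8  a_k=1  p_k/q_k = 1761/106
k=9  a_k=1  p_k/q_k = 3007/181
k=10  a_k=1  p_k/q_k = 4768/287
k=11  a_k=1  p_k/q_k = 7775/468
→ (7775, 468).  Check: 7775²=60450625, 276·468²=60450624, difference 1.
(x_2, y_2) = (7775·7775 + 276·468·468, 7775·468 + 468·7775) = (120901249, 7277400)
(x_3, y_3) = (7775·120901249 + 276·468·7277400, 7775·7277400 + 468·120901249) = (1880014414175, 113163569532)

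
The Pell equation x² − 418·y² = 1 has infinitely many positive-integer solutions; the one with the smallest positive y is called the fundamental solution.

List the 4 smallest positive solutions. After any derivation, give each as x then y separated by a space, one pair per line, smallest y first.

33857 1656
2292592897 112134384
155240635393601 7593067676520
10511964382749705217 514156984535740896

d=418: √d = [20; 2,4,20,4,2,40] (ℓ=6, even), read p_5/q_5
i=0: a=20 ⇒ p=20, q=1
…
i=4: a=4 ⇒ p=15068, q=737
i=5: a=2 ⇒ p=33857, q=1656
→ (33857, 1656).  Check: 33857²=1146296449, 418·1656²=1146296448, difference 1.
n=2: (33857,1656)∘(33857,1656) = (33857·33857+418·1656·1656, 33857·1656+1656·33857) = (2292592897,112134384)
n=3: (2292592897,112134384)∘(33857,1656) = (33857·2292592897+418·1656·112134384, 33857·112134384+1656·2292592897) = (155240635393601,7593067676520)
n=4: (155240635393601,7593067676520)∘(33857,1656) = (33857·155240635393601+418·1656·7593067676520, 33857·7593067676520+1656·155240635393601) = (10511964382749705217,514156984535740896)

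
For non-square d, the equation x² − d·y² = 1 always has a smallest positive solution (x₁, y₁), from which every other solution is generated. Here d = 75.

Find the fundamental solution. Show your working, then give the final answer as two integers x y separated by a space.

√75 = [8; 1,1,1,16, …], period ℓ=4 (even) → k=3
a_0=8:  p_0=8·1+0=8,  q_0=8·0+1=1
a_1=1:  p_1=1·8+1=9,  q_1=1·1+0=1
a_2=1:  p_2=1·9+8=17,  q_2=1·1+1=2
a_3=1:  p_3=1·17+9=26,  q_3=1·2+1=3
fundamental: x₁=26, y₁=3  (since 676 − 75·9 = 1)

26 3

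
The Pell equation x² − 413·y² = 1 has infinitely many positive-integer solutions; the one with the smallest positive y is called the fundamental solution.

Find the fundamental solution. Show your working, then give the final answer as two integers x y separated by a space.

113399 5580

√413 = [20; 3,9,1,4,1,9,3,40, …], period ℓ=8 (even) → k=7
i=0: a=20 ⇒ p=20, q=1
…
i=3: a=1 ⇒ p=630, q=31
i=4: a=4 ⇒ p=3089, q=152
i=5: a=1 ⇒ p=3719, q=183
i=6: a=9 ⇒ p=36560, q=1799
i=7: a=3 ⇒ p=113399, q=5580
fundamental: x₁=113399, y₁=5580  (since 12859333201 − 413·31136400 = 1)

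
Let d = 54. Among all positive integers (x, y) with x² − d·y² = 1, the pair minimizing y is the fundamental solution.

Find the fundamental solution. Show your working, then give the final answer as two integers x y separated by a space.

d=54: √d = [7; 2,1,6,1,2,14] (ℓ=6, even), read p_5/q_5
i=0: a=7 ⇒ p=7, q=1
i=1: a=2 ⇒ p=15, q=2
i=2: a=1 ⇒ p=22, q=3
i=3: a=6 ⇒ p=147, q=20
i=4: a=1 ⇒ p=169, q=23
i=5: a=2 ⇒ p=485, q=66
fundamental: x₁=485, y₁=66  (since 235225 − 54·4356 = 1)

485 66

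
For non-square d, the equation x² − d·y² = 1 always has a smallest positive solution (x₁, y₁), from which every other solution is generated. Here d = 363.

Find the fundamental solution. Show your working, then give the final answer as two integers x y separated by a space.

362 19

[19; 19,38] for √363; ℓ=2 ⇒ convergent index 1
a_0=19:  p_0=19·1+0=19,  q_0=19·0+1=1
a_1=19:  p_1=19·19+1=362,  q_1=19·1+0=19
(x₁, y₁) = (362, 19);  362² − 363·19² = 1 ✓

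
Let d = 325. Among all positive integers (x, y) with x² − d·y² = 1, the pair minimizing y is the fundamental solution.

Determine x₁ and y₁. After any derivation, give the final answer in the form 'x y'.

649 36

√325 = [18; 36, …], period ℓ=1 (odd) → k=1
a_0=18:  p_0=18·1+0=18,  q_0=18·0+1=1
a_1=36:  p_1=36·18+1=649,  q_1=36·1+0=36
(x₁, y₁) = (649, 36);  649² − 325·36² = 1 ✓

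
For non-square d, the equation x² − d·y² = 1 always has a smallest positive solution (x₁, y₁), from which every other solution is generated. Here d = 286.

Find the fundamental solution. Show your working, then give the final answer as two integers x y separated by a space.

561835 33222

√286 → a₀=16, period (1,10,3,3,2,3,3,10,1,32); ℓ=10 even so k=9
a_0=16:  p_0=16·1+0=16,  q_0=16·0+1=1
…
a_2=10:  p_2=10·17+16=186,  q_2=10·1+1=11
a_3=3:  p_3=3·186+17=575,  q_3=3·11+1=34
…
a_8=10:  p_8=10·49703+15102=512132,  q_8=10·2939+893=30283
a_9=1:  p_9=1·512132+49703=561835,  q_9=1·30283+2939=33222
fundamental: x₁=561835, y₁=33222  (since 315658567225 − 286·1103701284 = 1)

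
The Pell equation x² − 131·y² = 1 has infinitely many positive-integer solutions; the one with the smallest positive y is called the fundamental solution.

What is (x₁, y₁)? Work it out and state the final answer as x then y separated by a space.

√131 = [11; 2,4,11,4,2,22, …], period ℓ=6 (even) → k=5
a_0=11:  p_0=11·1+0=11,  q_0=11·0+1=1
…
a_4=4:  p_4=4·1156+103=4727,  q_4=4·101+9=413
a_5=2:  p_5=2·4727+1156=10610,  q_5=2·413+101=927
(x₁, y₁) = (10610, 927);  10610² − 131·927² = 1 ✓

10610 927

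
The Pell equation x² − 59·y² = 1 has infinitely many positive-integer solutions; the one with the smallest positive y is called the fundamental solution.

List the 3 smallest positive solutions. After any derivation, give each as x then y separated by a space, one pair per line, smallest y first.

530 69
561799 73140
595506410 77528331

√59 = [7; 1,2,7,2,1,14, …], period ℓ=6 (even) → k=5
step 0: (7, 1)  from 7·(1,0) + (0,1)
step 1: (8, 1)  from 1·(7,1) + (1,0)
step 2: (23, 3)  from 2·(8,1) + (7,1)
step 3: (169, 22)  from 7·(23,3) + (8,1)
step 4: (361, 47)  from 2·(169,22) + (23,3)
step 5: (530, 69)  from 1·(361,47) + (169,22)
→ (530, 69).  Check: 530²=280900, 59·69²=280899, difference 1.
n=2: (530,69)∘(530,69) = (530·530+59·69·69, 530·69+69·530) = (561799,73140)
n=3: (561799,73140)∘(530,69) = (530·561799+59·69·73140, 530·73140+69·561799) = (595506410,77528331)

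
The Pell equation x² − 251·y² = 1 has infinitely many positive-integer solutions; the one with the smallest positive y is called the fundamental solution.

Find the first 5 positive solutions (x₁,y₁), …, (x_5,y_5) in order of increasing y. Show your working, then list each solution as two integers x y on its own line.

3674890 231957
27009633024199 1704832919460
198514860608593651330 12530146894788486843
1459040552203802437039183201 92093823044376819996025080
10723627069776264560841239313394450 676869338735087333923490423995557

√251 → a₀=15, period (1,5,2,1,2,…,5,1,30); ℓ=14 even so k=13
a_0=15:  p_0=15·1+0=15,  q_0=15·0+1=1
a_1=1:  p_1=1·15+1=16,  q_1=1·1+0=1
…
a_12=5:  p_12=5·577033+212692=3097857,  q_12=5·36422+13425=195535
a_13=1:  p_13=1·3097857+577033=3674890,  q_13=1·195535+36422=231957
→ (3674890, 231957).  Check: 3674890²=13504816512100, 251·231957²=13504816512099, difference 1.
k=2:  x_2 = 3674890·3674890+251·231957·231957 = 27009633024199,  y_2 = 3674890·231957+231957·3674890 = 1704832919460
k=3:  x_3 = 3674890·27009633024199+251·231957·1704832919460 = 198514860608593651330,  y_3 = 3674890·1704832919460+231957·27009633024199 = 12530146894788486843
k=4:  x_4 = 3674890·198514860608593651330+251·231957·12530146894788486843 = 1459040552203802437039183201,  y_4 = 3674890·12530146894788486843+231957·198514860608593651330 = 92093823044376819996025080
k=5:  x_5 = 3674890·1459040552203802437039183201+251·231957·92093823044376819996025080 = 10723627069776264560841239313394450,  y_5 = 3674890·92093823044376819996025080+231957·1459040552203802437039183201 = 676869338735087333923490423995557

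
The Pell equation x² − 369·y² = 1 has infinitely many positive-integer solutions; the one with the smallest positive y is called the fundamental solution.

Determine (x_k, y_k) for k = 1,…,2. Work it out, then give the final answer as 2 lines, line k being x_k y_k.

8396801 437120
141012534067201 7340819306240

√369 → a₀=19, period (4,1,3,2,7,4,7,2,3,1,4,38); ℓ=12 even so k=11
a_0=19:  p_0=19·1+0=19,  q_0=19·0+1=1
…
a_10=1:  p_10=1·1364557+393504=1758061,  q_10=1·71036+20485=91521
a_11=4:  p_11=4·1758061+1364557=8396801,  q_11=4·91521+71036=437120
→ (8396801, 437120).  Check: 8396801²=70506267033601, 369·437120²=70506267033600, difference 1.
k=2:  x_2 = 8396801·8396801+369·437120·437120 = 141012534067201,  y_2 = 8396801·437120+437120·8396801 = 7340819306240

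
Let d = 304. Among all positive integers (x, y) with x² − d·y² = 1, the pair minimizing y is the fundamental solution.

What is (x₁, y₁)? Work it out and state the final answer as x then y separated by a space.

57799 3315

d=304: √d = [17; 2,3,2,1,1,1,1,1,2,3,2,34] (ℓ=12, even), read p_11/q_11
step 0: (17, 1)  from 17·(1,0) + (0,1)
step 1: (35, 2)  from 2·(17,1) + (1,0)
step 2: (122, 7)  from 3·(35,2) + (17,1)
step 3: (279, 16)  from 2·(122,7) + (35,2)
step 4: (401, 23)  from 1·(279,16) + (122,7)
…
step 6: (1081, 62)  from 1·(680,39) + (401,23)
step 7: (1761, 101)  from 1·(1081,62) + (680,39)
step 8: (2842, 163)  from 1·(1761,101) + (1081,62)
step 9: (7445, 427)  from 2·(2842,163) + (1761,101)
step 10: (25177, 1444)  from 3·(7445,427) + (2842,163)
step 11: (57799, 3315)  from 2·(25177,1444) + (7445,427)
→ (57799, 3315).  Check: 57799²=3340724401, 304·3315²=3340724400, difference 1.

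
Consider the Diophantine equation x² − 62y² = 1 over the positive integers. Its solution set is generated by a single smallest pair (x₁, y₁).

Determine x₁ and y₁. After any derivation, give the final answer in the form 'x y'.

√62 → a₀=7, period (1,6,1,14); ℓ=4 even so k=3
a_0=7:  p_0=7·1+0=7,  q_0=7·0+1=1
a_1=1:  p_1=1·7+1=8,  q_1=1·1+0=1
a_2=6:  p_2=6·8+7=55,  q_2=6·1+1=7
a_3=1:  p_3=1·55+8=63,  q_3=1·7+1=8
fundamental: x₁=63, y₁=8  (since 3969 − 62·64 = 1)

63 8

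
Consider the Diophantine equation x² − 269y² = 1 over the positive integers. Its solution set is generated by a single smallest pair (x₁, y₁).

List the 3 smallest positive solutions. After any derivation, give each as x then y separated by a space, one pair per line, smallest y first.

[16; 2,2,32] for √269; ℓ=3 ⇒ convergent index 5
a_0=16:  p_0=16·1+0=16,  q_0=16·0+1=1
…
a_2=2:  p_2=2·33+16=82,  q_2=2·2+1=5
…
a_4=2:  p_4=2·2657+82=5396,  q_4=2·162+5=329
a_5=2:  p_5=2·5396+2657=13449,  q_5=2·329+162=820
(x₁, y₁) = (13449, 820);  13449² − 269·820² = 1 ✓
(13449+820√269)^2 = 361751201 + 22056360√269
(13449+820√269)^3 = 9730383791049 + 593271970460√269

13449 820
361751201 22056360
9730383791049 593271970460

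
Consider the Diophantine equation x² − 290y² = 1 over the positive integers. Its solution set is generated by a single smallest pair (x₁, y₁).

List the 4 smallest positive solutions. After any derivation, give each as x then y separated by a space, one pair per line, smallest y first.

579 34
670481 39372
776416419 45592742
899089542721 52796355864

d=290: √d = [17; 34] (ℓ=1, odd), read p_1/q_1
k=0  a_k=17  p_k/q_k = 17/1
k=1  a_k=34  p_k/q_k = 579/34
fundamental: x₁=579, y₁=34  (since 335241 − 290·1156 = 1)
(579+34√290)^2 = 670481 + 39372√290
(579+34√290)^3 = 776416419 + 45592742√290
(579+34√290)^4 = 899089542721 + 52796355864√290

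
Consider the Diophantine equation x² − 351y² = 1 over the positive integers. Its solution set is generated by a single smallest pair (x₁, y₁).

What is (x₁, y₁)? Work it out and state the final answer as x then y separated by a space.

d=351: √d = [18; 1,2,1,3,2,2,2,3,1,2,1,36] (ℓ=12, even), read p_11/q_11
i=0: a=18 ⇒ p=18, q=1
i=1: a=1 ⇒ p=19, q=1
…
i=6: a=2 ⇒ p=1555, q=83
i=7: a=2 ⇒ p=3747, q=200
…
i=9: a=1 ⇒ p=16543, q=883
i=10: a=2 ⇒ p=45882, q=2449
i=11: a=1 ⇒ p=62425, q=3332
fundamental: x₁=62425, y₁=3332  (since 3896880625 − 351·11102224 = 1)

62425 3332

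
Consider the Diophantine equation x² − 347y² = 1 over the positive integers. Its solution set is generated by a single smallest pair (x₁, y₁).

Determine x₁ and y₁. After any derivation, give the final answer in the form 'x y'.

641602 34443

√347 → a₀=18, period (1,1,1,2,4,…,1,1,36); ℓ=14 even so k=13
k=0  a_k=18  p_k/q_k = 18/1
…
k=4  a_k=2  p_k/q_k = 149/8
…
k=7  a_k=17  p_k/q_k = 14269/766
…
k=9  a_k=4  p_k/q_k = 74549/4002
k=10  a_k=2  p_k/q_k = 164168/8813
k=11  a_k=1  p_k/q_k = 238717/12815
k=12  a_k=1  p_k/q_k = 402885/21628
k=13  a_k=1  p_k/q_k = 641602/34443
fundamental: x₁=641602, y₁=34443  (since 411653126404 − 347·1186320249 = 1)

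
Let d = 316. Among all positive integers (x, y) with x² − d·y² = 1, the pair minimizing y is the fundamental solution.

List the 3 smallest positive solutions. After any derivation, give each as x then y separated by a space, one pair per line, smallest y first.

12799 720
327628801 18430560
8386642035199 471785474160

√316 = [17; 1,3,2,8,2,3,1,34, …], period ℓ=8 (even) → k=7
step 0: (17, 1)  from 17·(1,0) + (0,1)
…
step 3: (160, 9)  from 2·(71,4) + (18,1)
step 4: (1351, 76)  from 8·(160,9) + (71,4)
step 5: (2862, 161)  from 2·(1351,76) + (160,9)
step 6: (9937, 559)  from 3·(2862,161) + (1351,76)
step 7: (12799, 720)  from 1·(9937,559) + (2862,161)
fundamental: x₁=12799, y₁=720  (since 163814401 − 316·518400 = 1)
(12799+720√316)^2 = 327628801 + 18430560√316
(12799+720√316)^3 = 8386642035199 + 471785474160√316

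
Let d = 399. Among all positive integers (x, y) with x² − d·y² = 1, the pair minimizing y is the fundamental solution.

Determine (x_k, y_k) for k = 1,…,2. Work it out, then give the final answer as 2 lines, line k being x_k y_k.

20 1
799 40

√399 → a₀=19, period (1,38); ℓ=2 even so k=1
i=0: a=19 ⇒ p=19, q=1
i=1: a=1 ⇒ p=20, q=1
fundamental: x₁=20, y₁=1  (since 400 − 399·1 = 1)
(x_2, y_2) = (20·20 + 399·1·1, 20·1 + 1·20) = (799, 40)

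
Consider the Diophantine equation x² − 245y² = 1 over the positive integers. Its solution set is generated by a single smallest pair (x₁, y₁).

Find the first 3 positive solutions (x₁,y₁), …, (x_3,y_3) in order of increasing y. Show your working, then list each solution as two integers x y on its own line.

51841 3312
5374978561 343394784
557288527109761 35603857991376

[15; 1,1,1,7,6,7,1,1,1,30] for √245; ℓ=10 ⇒ convergent index 9
a_0=15:  p_0=15·1+0=15,  q_0=15·0+1=1
a_1=1:  p_1=1·15+1=16,  q_1=1·1+0=1
a_2=1:  p_2=1·16+15=31,  q_2=1·1+1=2
a_3=1:  p_3=1·31+16=47,  q_3=1·2+1=3
a_4=7:  p_4=7·47+31=360,  q_4=7·3+2=23
…
a_7=1:  p_7=1·15809+2207=18016,  q_7=1·1010+141=1151
a_8=1:  p_8=1·18016+15809=33825,  q_8=1·1151+1010=2161
a_9=1:  p_9=1·33825+18016=51841,  q_9=1·2161+1151=3312
(x₁, y₁) = (51841, 3312);  51841² − 245·3312² = 1 ✓
k=2:  x_2 = 51841·51841+245·3312·3312 = 5374978561,  y_2 = 51841·3312+3312·51841 = 343394784
k=3:  x_3 = 51841·5374978561+245·3312·343394784 = 557288527109761,  y_3 = 51841·343394784+3312·5374978561 = 35603857991376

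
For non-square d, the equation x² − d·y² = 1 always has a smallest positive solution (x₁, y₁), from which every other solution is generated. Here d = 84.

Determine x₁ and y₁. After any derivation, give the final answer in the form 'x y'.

d=84: √d = [9; 6,18] (ℓ=2, even), read p_1/q_1
a_0=9:  p_0=9·1+0=9,  q_0=9·0+1=1
a_1=6:  p_1=6·9+1=55,  q_1=6·1+0=6
(x₁, y₁) = (55, 6);  55² − 84·6² = 1 ✓

55 6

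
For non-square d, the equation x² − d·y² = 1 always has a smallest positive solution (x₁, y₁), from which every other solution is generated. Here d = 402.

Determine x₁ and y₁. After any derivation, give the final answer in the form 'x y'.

401 20

√402 = [20; 20,40, …], period ℓ=2 (even) → k=1
i=0: a=20 ⇒ p=20, q=1
i=1: a=20 ⇒ p=401, q=20
→ (401, 20).  Check: 401²=160801, 402·20²=160800, difference 1.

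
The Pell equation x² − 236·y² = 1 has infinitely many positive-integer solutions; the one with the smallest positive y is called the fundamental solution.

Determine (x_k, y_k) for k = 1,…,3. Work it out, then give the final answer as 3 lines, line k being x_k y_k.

√236 → a₀=15, period (2,1,3,5,1,6,1,5,3,1,2,30); ℓ=12 even so k=11
i=0: a=15 ⇒ p=15, q=1
i=1: a=2 ⇒ p=31, q=2
i=2: a=1 ⇒ p=46, q=3
i=3: a=3 ⇒ p=169, q=11
i=4: a=5 ⇒ p=891, q=58
…
i=6: a=6 ⇒ p=7251, q=472
i=7: a=1 ⇒ p=8311, q=541
i=8: a=5 ⇒ p=48806, q=3177
i=9: a=3 ⇒ p=154729, q=10072
i=10: a=1 ⇒ p=203535, q=13249
i=11: a=2 ⇒ p=561799, q=36570
(x₁, y₁) = (561799, 36570);  561799² − 236·36570² = 1 ✓
(561799+36570√236)^2 = 631236232801 + 41089978860√236
(561799+36570√236)^3 = 709255768702176199 + 46168618067101710√236

561799 36570
631236232801 41089978860
709255768702176199 46168618067101710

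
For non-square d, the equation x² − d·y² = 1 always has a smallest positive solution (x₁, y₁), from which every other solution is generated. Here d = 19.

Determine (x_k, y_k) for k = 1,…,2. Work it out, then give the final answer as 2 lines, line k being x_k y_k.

170 39
57799 13260

√19 → a₀=4, period (2,1,3,1,2,8); ℓ=6 even so k=5
k=0  a_k=4  p_k/q_k = 4/1
…
k=4  a_k=1  p_k/q_k = 61/14
k=5  a_k=2  p_k/q_k = 170/39
(x₁, y₁) = (170, 39);  170² − 19·39² = 1 ✓
(x_2, y_2) = (170·170 + 19·39·39, 170·39 + 39·170) = (57799, 13260)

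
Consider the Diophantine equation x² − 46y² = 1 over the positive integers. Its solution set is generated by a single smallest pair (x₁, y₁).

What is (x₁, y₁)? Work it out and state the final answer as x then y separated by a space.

√46 → a₀=6, period (1,3,1,1,2,6,2,1,1,3,1,12); ℓ=12 even so k=11
a_0=6:  p_0=6·1+0=6,  q_0=6·0+1=1
a_1=1:  p_1=1·6+1=7,  q_1=1·1+0=1
a_2=3:  p_2=3·7+6=27,  q_2=3·1+1=4
…
a_7=2:  p_7=2·997+156=2150,  q_7=2·147+23=317
a_8=1:  p_8=1·2150+997=3147,  q_8=1·317+147=464
…
a_10=3:  p_10=3·5297+3147=19038,  q_10=3·781+464=2807
a_11=1:  p_11=1·19038+5297=24335,  q_11=1·2807+781=3588
fundamental: x₁=24335, y₁=3588  (since 592192225 − 46·12873744 = 1)

24335 3588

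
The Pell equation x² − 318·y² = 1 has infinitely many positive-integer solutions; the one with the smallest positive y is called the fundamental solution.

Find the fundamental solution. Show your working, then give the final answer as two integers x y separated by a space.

107 6

√318 = [17; 1,4,1,34, …], period ℓ=4 (even) → k=3
step 0: (17, 1)  from 17·(1,0) + (0,1)
…
step 2: (89, 5)  from 4·(18,1) + (17,1)
step 3: (107, 6)  from 1·(89,5) + (18,1)
→ (107, 6).  Check: 107²=11449, 318·6²=11448, difference 1.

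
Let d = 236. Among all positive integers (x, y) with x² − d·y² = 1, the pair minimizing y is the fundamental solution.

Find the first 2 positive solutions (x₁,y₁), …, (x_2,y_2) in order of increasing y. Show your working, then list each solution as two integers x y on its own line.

√236 → a₀=15, period (2,1,3,5,1,6,1,5,3,1,2,30); ℓ=12 even so k=11
a_0=15:  p_0=15·1+0=15,  q_0=15·0+1=1
a_1=2:  p_1=2·15+1=31,  q_1=2·1+0=2
a_2=1:  p_2=1·31+15=46,  q_2=1·2+1=3
a_3=3:  p_3=3·46+31=169,  q_3=3·3+2=11
…
a_5=1:  p_5=1·891+169=1060,  q_5=1·58+11=69
a_6=6:  p_6=6·1060+891=7251,  q_6=6·69+58=472
a_7=1:  p_7=1·7251+1060=8311,  q_7=1·472+69=541
…
a_9=3:  p_9=3·48806+8311=154729,  q_9=3·3177+541=10072
a_10=1:  p_10=1·154729+48806=203535,  q_10=1·10072+3177=13249
a_11=2:  p_11=2·203535+154729=561799,  q_11=2·13249+10072=36570
fundamental: x₁=561799, y₁=36570  (since 315618116401 − 236·1337364900 = 1)
(x_2, y_2) = (561799·561799 + 236·36570·36570, 561799·36570 + 36570·561799) = (631236232801, 41089978860)

561799 36570
631236232801 41089978860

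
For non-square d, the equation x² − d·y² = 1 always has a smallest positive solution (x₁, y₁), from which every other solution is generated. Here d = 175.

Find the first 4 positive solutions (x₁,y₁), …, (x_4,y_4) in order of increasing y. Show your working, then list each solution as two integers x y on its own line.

2024 153
8193151 619344
33165873224 2507104359
134255446617601 10148757825888

√175 → a₀=13, period (4,2,1,2,4,26); ℓ=6 even so k=5
k=0  a_k=13  p_k/q_k = 13/1
k=1  a_k=4  p_k/q_k = 53/4
…
k=4  a_k=2  p_k/q_k = 463/35
k=5  a_k=4  p_k/q_k = 2024/153
→ (2024, 153).  Check: 2024²=4096576, 175·153²=4096575, difference 1.
(x_2, y_2) = (2024·2024 + 175·153·153, 2024·153 + 153·2024) = (8193151, 619344)
(x_3, y_3) = (2024·8193151 + 175·153·619344, 2024·619344 + 153·8193151) = (33165873224, 2507104359)
(x_4, y_4) = (2024·33165873224 + 175·153·2507104359, 2024·2507104359 + 153·33165873224) = (134255446617601, 10148757825888)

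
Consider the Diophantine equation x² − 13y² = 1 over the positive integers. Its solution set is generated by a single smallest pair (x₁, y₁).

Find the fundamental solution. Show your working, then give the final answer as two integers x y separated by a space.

d=13: √d = [3; 1,1,1,1,6] (ℓ=5, odd), read p_9/q_9
k=0  a_k=3  p_k/q_k = 3/1
…
k=2  a_k=1  p_k/q_k = 7/2
k=3  a_k=1  p_k/q_k = 11/3
…
k=5  a_k=6  p_k/q_k = 119/33
…
k=7  a_k=1  p_k/q_k = 256/71
k=8  a_k=1  p_k/q_k = 393/109
k=9  a_k=1  p_k/q_k = 649/180
fundamental: x₁=649, y₁=180  (since 421201 − 13·32400 = 1)

649 180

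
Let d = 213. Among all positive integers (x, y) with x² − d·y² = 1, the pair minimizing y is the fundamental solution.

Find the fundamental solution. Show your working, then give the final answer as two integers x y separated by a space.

194399 13320

[14; 1,1,2,6,1,8,1,6,2,1,1,28] for √213; ℓ=12 ⇒ convergent index 11
i=0: a=14 ⇒ p=14, q=1
…
i=2: a=1 ⇒ p=29, q=2
i=3: a=2 ⇒ p=73, q=5
i=4: a=6 ⇒ p=467, q=32
i=5: a=1 ⇒ p=540, q=37
i=6: a=8 ⇒ p=4787, q=328
…
i=8: a=6 ⇒ p=36749, q=2518
…
i=10: a=1 ⇒ p=115574, q=7919
i=11: a=1 ⇒ p=194399, q=13320
→ (194399, 13320).  Check: 194399²=37790971201, 213·13320²=37790971200, difference 1.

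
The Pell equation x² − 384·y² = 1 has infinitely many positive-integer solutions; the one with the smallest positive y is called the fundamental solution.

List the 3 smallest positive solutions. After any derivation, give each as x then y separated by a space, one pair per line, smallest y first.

4801 245
46099201 2352490
442644523201 22588608735

√384 = [19; 1,1,2,9,2,1,1,38, …], period ℓ=8 (even) → k=7
step 0: (19, 1)  from 19·(1,0) + (0,1)
step 1: (20, 1)  from 1·(19,1) + (1,0)
…
step 4: (921, 47)  from 9·(98,5) + (39,2)
…
step 6: (2861, 146)  from 1·(1940,99) + (921,47)
step 7: (4801, 245)  from 1·(2861,146) + (1940,99)
fundamental: x₁=4801, y₁=245  (since 23049601 − 384·60025 = 1)
(x_2, y_2) = (4801·4801 + 384·245·245, 4801·245 + 245·4801) = (46099201, 2352490)
(x_3, y_3) = (4801·46099201 + 384·245·2352490, 4801·2352490 + 245·46099201) = (442644523201, 22588608735)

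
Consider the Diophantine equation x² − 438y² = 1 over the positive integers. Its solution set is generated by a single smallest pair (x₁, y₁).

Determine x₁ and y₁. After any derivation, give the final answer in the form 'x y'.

293 14

√438 = [20; 1,12,1,40, …], period ℓ=4 (even) → k=3
k=0  a_k=20  p_k/q_k = 20/1
k=1  a_k=1  p_k/q_k = 21/1
k=2  a_k=12  p_k/q_k = 272/13
k=3  a_k=1  p_k/q_k = 293/14
fundamental: x₁=293, y₁=14  (since 85849 − 438·196 = 1)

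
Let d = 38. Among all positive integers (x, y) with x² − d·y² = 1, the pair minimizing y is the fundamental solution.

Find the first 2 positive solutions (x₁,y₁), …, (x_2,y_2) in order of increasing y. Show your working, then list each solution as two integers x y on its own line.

37 6
2737 444

√38 = [6; 6,12, …], period ℓ=2 (even) → k=1
a_0=6:  p_0=6·1+0=6,  q_0=6·0+1=1
a_1=6:  p_1=6·6+1=37,  q_1=6·1+0=6
fundamental: x₁=37, y₁=6  (since 1369 − 38·36 = 1)
(37+6√38)^2 = 2737 + 444√38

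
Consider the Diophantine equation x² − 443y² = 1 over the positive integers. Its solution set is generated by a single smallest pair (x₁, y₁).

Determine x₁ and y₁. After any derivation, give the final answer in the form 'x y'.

√443 = [21; 21,42, …], period ℓ=2 (even) → k=1
step 0: (21, 1)  from 21·(1,0) + (0,1)
step 1: (442, 21)  from 21·(21,1) + (1,0)
fundamental: x₁=442, y₁=21  (since 195364 − 443·441 = 1)

442 21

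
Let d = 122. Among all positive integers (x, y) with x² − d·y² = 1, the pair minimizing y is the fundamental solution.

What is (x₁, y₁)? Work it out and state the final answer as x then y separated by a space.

[11; 22] for √122; ℓ=1 ⇒ convergent index 1
k=0  a_k=11  p_k/q_k = 11/1
k=1  a_k=22  p_k/q_k = 243/22
fundamental: x₁=243, y₁=22  (since 59049 − 122·484 = 1)

243 22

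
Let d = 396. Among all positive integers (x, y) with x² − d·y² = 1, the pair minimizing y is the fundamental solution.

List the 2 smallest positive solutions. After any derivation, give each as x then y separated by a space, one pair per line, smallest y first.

√396 → a₀=19, period (1,8,1,38); ℓ=4 even so k=3
i=0: a=19 ⇒ p=19, q=1
…
i=2: a=8 ⇒ p=179, q=9
i=3: a=1 ⇒ p=199, q=10
(x₁, y₁) = (199, 10);  199² − 396·10² = 1 ✓
k=2:  x_2 = 199·199+396·10·10 = 79201,  y_2 = 199·10+10·199 = 3980

199 10
79201 3980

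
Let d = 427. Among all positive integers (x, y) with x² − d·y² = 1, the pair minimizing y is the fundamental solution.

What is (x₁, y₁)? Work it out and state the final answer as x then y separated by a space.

√427 → a₀=20, period (1,1,1,40); ℓ=4 even so k=3
k=0  a_k=20  p_k/q_k = 20/1
k=1  a_k=1  p_k/q_k = 21/1
k=2  a_k=1  p_k/q_k = 41/2
k=3  a_k=1  p_k/q_k = 62/3
→ (62, 3).  Check: 62²=3844, 427·3²=3843, difference 1.

62 3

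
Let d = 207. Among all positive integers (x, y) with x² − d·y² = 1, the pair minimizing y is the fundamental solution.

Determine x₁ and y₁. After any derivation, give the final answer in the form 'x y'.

1151 80

√207 → a₀=14, period (2,1,1,2,1,1,2,28); ℓ=8 even so k=7
k=0  a_k=14  p_k/q_k = 14/1
k=1  a_k=2  p_k/q_k = 29/2
k=2  a_k=1  p_k/q_k = 43/3
…
k=6  a_k=1  p_k/q_k = 446/31
k=7  a_k=2  p_k/q_k = 1151/80
→ (1151, 80).  Check: 1151²=1324801, 207·80²=1324800, difference 1.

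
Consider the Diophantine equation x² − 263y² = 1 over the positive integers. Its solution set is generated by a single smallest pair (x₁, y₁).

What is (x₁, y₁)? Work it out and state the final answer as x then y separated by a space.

d=263: √d = [16; 4,1,1,1,1,15,1,1,1,1,4,32] (ℓ=12, even), read p_11/q_11
step 0: (16, 1)  from 16·(1,0) + (0,1)
step 1: (65, 4)  from 4·(16,1) + (1,0)
…
step 3: (146, 9)  from 1·(81,5) + (65,4)
step 4: (227, 14)  from 1·(146,9) + (81,5)
step 5: (373, 23)  from 1·(227,14) + (146,9)
step 6: (5822, 359)  from 15·(373,23) + (227,14)
step 7: (6195, 382)  from 1·(5822,359) + (373,23)
step 8: (12017, 741)  from 1·(6195,382) + (5822,359)
step 9: (18212, 1123)  from 1·(12017,741) + (6195,382)
step 10: (30229, 1864)  from 1·(18212,1123) + (12017,741)
step 11: (139128, 8579)  from 4·(30229,1864) + (18212,1123)
fundamental: x₁=139128, y₁=8579  (since 19356600384 − 263·73599241 = 1)

139128 8579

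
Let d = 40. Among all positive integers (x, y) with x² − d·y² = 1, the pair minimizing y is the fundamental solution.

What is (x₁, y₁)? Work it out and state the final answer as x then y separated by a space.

19 3

d=40: √d = [6; 3,12] (ℓ=2, even), read p_1/q_1
k=0  a_k=6  p_k/q_k = 6/1
k=1  a_k=3  p_k/q_k = 19/3
fundamental: x₁=19, y₁=3  (since 361 − 40·9 = 1)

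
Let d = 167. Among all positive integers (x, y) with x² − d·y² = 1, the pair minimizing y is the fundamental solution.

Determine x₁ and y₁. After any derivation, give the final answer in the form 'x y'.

√167 → a₀=12, period (1,11,1,24); ℓ=4 even so k=3
i=0: a=12 ⇒ p=12, q=1
i=1: a=1 ⇒ p=13, q=1
i=2: a=11 ⇒ p=155, q=12
i=3: a=1 ⇒ p=168, q=13
fundamental: x₁=168, y₁=13  (since 28224 − 167·169 = 1)

168 13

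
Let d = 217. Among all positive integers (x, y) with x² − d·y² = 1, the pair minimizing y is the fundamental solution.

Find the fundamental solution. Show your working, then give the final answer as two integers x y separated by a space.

3844063 260952

d=217: √d = [14; 1,2,1,2,1,…,2,1,28] (ℓ=16, even), read p_15/q_15
i=0: a=14 ⇒ p=14, q=1
i=1: a=1 ⇒ p=15, q=1
i=2: a=2 ⇒ p=44, q=3
i=3: a=1 ⇒ p=59, q=4
i=4: a=2 ⇒ p=162, q=11
…
i=7: a=9 ⇒ p=3668, q=249
i=8: a=4 ⇒ p=15055, q=1022
…
i=10: a=1 ⇒ p=154218, q=10469
i=11: a=1 ⇒ p=293381, q=19916
…
i=14: a=2 ⇒ p=2809702, q=190735
i=15: a=1 ⇒ p=3844063, q=260952
fundamental: x₁=3844063, y₁=260952  (since 14776820347969 − 217·68095946304 = 1)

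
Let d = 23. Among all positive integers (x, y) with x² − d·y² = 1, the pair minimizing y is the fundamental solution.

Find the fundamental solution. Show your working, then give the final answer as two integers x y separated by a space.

24 5

√23 = [4; 1,3,1,8, …], period ℓ=4 (even) → k=3
k=0  a_k=4  p_k/q_k = 4/1
…
k=2  a_k=3  p_k/q_k = 19/4
k=3  a_k=1  p_k/q_k = 24/5
fundamental: x₁=24, y₁=5  (since 576 − 23·25 = 1)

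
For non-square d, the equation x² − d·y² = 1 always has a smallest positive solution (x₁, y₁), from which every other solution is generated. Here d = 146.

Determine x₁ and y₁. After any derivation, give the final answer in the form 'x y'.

d=146: √d = [12; 12,24] (ℓ=2, even), read p_1/q_1
k=0  a_k=12  p_k/q_k = 12/1
k=1  a_k=12  p_k/q_k = 145/12
fundamental: x₁=145, y₁=12  (since 21025 − 146·144 = 1)

145 12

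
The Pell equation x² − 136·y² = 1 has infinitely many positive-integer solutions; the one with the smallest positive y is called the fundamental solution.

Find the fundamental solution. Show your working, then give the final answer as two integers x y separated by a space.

d=136: √d = [11; 1,1,1,22] (ℓ=4, even), read p_3/q_3
i=0: a=11 ⇒ p=11, q=1
i=1: a=1 ⇒ p=12, q=1
i=2: a=1 ⇒ p=23, q=2
i=3: a=1 ⇒ p=35, q=3
(x₁, y₁) = (35, 3);  35² − 136·3² = 1 ✓

35 3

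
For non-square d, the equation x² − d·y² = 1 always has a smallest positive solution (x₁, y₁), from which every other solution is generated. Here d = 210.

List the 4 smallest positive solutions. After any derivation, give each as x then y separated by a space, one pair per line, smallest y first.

√210 = [14; 2,28, …], period ℓ=2 (even) → k=1
a_0=14:  p_0=14·1+0=14,  q_0=14·0+1=1
a_1=2:  p_1=2·14+1=29,  q_1=2·1+0=2
(x₁, y₁) = (29, 2);  29² − 210·2² = 1 ✓
n=2: (29,2)∘(29,2) = (29·29+210·2·2, 29·2+2·29) = (1681,116)
n=3: (1681,116)∘(29,2) = (29·1681+210·2·116, 29·116+2·1681) = (97469,6726)
n=4: (97469,6726)∘(29,2) = (29·97469+210·2·6726, 29·6726+2·97469) = (5651521,389992)

29 2
1681 116
97469 6726
5651521 389992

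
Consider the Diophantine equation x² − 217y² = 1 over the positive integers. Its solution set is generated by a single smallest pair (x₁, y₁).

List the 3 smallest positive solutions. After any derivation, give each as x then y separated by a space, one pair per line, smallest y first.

3844063 260952
29553640695937 2006231855952
227212113429087499999 15424163293772565000

[14; 1,2,1,2,1,…,2,1,28] for √217; ℓ=16 ⇒ convergent index 15
i=0: a=14 ⇒ p=14, q=1
…
i=3: a=1 ⇒ p=59, q=4
…
i=9: a=9 ⇒ p=139163, q=9447
i=10: a=1 ⇒ p=154218, q=10469
…
i=13: a=1 ⇒ p=1034361, q=70217
i=14: a=2 ⇒ p=2809702, q=190735
i=15: a=1 ⇒ p=3844063, q=260952
(x₁, y₁) = (3844063, 260952);  3844063² − 217·260952² = 1 ✓
n=2: (3844063,260952)∘(3844063,260952) = (3844063·3844063+217·260952·260952, 3844063·260952+260952·3844063) = (29553640695937,2006231855952)
n=3: (29553640695937,2006231855952)∘(3844063,260952) = (3844063·29553640695937+217·260952·2006231855952, 3844063·2006231855952+260952·29553640695937) = (227212113429087499999,15424163293772565000)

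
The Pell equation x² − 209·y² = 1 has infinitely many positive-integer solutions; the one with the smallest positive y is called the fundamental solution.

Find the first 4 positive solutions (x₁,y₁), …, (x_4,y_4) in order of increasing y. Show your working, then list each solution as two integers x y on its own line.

46551 3220
4333991201 299788440
403503248748951 27910903337660
37566959460690844801 2598560922243032880

d=209: √d = [14; 2,5,3,2,3,5,2,28] (ℓ=8, even), read p_7/q_7
a_0=14:  p_0=14·1+0=14,  q_0=14·0+1=1
a_1=2:  p_1=2·14+1=29,  q_1=2·1+0=2
a_2=5:  p_2=5·29+14=159,  q_2=5·2+1=11
a_3=3:  p_3=3·159+29=506,  q_3=3·11+2=35
…
a_5=3:  p_5=3·1171+506=4019,  q_5=3·81+35=278
a_6=5:  p_6=5·4019+1171=21266,  q_6=5·278+81=1471
a_7=2:  p_7=2·21266+4019=46551,  q_7=2·1471+278=3220
→ (46551, 3220).  Check: 46551²=2166995601, 209·3220²=2166995600, difference 1.
n=2: (46551,3220)∘(46551,3220) = (46551·46551+209·3220·3220, 46551·3220+3220·46551) = (4333991201,299788440)
n=3: (4333991201,299788440)∘(46551,3220) = (46551·4333991201+209·3220·299788440, 46551·299788440+3220·4333991201) = (403503248748951,27910903337660)
n=4: (403503248748951,27910903337660)∘(46551,3220) = (46551·403503248748951+209·3220·27910903337660, 46551·27910903337660+3220·403503248748951) = (37566959460690844801,2598560922243032880)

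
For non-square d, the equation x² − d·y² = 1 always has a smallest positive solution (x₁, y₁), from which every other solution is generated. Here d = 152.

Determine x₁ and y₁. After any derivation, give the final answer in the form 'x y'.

√152 → a₀=12, period (3,24); ℓ=2 even so k=1
step 0: (12, 1)  from 12·(1,0) + (0,1)
step 1: (37, 3)  from 3·(12,1) + (1,0)
(x₁, y₁) = (37, 3);  37² − 152·3² = 1 ✓

37 3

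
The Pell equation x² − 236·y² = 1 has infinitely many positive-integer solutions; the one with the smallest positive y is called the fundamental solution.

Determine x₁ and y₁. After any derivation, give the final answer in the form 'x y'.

[15; 2,1,3,5,1,6,1,5,3,1,2,30] for √236; ℓ=12 ⇒ convergent index 11
k=0  a_k=15  p_k/q_k = 15/1
…
k=2  a_k=1  p_k/q_k = 46/3
k=3  a_k=3  p_k/q_k = 169/11
…
k=5  a_k=1  p_k/q_k = 1060/69
…
k=7  a_k=1  p_k/q_k = 8311/541
…
k=10  a_k=1  p_k/q_k = 203535/13249
k=11  a_k=2  p_k/q_k = 561799/36570
→ (561799, 36570).  Check: 561799²=315618116401, 236·36570²=315618116400, difference 1.

561799 36570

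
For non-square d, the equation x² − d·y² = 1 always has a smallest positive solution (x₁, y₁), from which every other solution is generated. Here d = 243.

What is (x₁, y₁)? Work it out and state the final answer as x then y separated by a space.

70226 4505

√243 = [15; 1,1,2,3,15,3,2,1,1,30, …], period ℓ=10 (even) → k=9
i=0: a=15 ⇒ p=15, q=1
…
i=2: a=1 ⇒ p=31, q=2
i=3: a=2 ⇒ p=78, q=5
i=4: a=3 ⇒ p=265, q=17
…
i=6: a=3 ⇒ p=12424, q=797
i=7: a=2 ⇒ p=28901, q=1854
i=8: a=1 ⇒ p=41325, q=2651
i=9: a=1 ⇒ p=70226, q=4505
→ (70226, 4505).  Check: 70226²=4931691076, 243·4505²=4931691075, difference 1.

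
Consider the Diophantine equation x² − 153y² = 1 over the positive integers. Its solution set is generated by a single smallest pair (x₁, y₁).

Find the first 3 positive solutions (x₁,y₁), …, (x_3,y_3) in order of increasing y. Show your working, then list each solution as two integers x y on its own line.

[12; 2,1,2,2,2,1,2,24] for √153; ℓ=8 ⇒ convergent index 7
i=0: a=12 ⇒ p=12, q=1
i=1: a=2 ⇒ p=25, q=2
…
i=5: a=2 ⇒ p=569, q=46
i=6: a=1 ⇒ p=804, q=65
i=7: a=2 ⇒ p=2177, q=176
fundamental: x₁=2177, y₁=176  (since 4739329 − 153·30976 = 1)
n=2: (2177,176)∘(2177,176) = (2177·2177+153·176·176, 2177·176+176·2177) = (9478657,766304)
n=3: (9478657,766304)∘(2177,176) = (2177·9478657+153·176·766304, 2177·766304+176·9478657) = (41270070401,3336487440)

2177 176
9478657 766304
41270070401 3336487440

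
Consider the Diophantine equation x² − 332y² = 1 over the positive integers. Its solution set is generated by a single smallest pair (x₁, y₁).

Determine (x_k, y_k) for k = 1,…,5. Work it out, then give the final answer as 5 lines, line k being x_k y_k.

d=332: √d = [18; 4,1,1,8,1,1,4,36] (ℓ=8, even), read p_7/q_7
i=0: a=18 ⇒ p=18, q=1
i=1: a=4 ⇒ p=73, q=4
i=2: a=1 ⇒ p=91, q=5
i=3: a=1 ⇒ p=164, q=9
i=4: a=8 ⇒ p=1403, q=77
…
i=6: a=1 ⇒ p=2970, q=163
i=7: a=4 ⇒ p=13447, q=738
fundamental: x₁=13447, y₁=738  (since 180821809 − 332·544644 = 1)
n=2: (13447,738)∘(13447,738) = (13447·13447+332·738·738, 13447·738+738·13447) = (361643617,19847772)
n=3: (361643617,19847772)∘(13447,738) = (13447·361643617+332·738·19847772, 13447·19847772+738·361643617) = (9726043422151,533785979430)
n=4: (9726043422151,533785979430)∘(13447,738) = (13447·9726043422151+332·738·533785979430, 13447·533785979430+738·9726043422151) = (261572211433685377,14355640110942648)
n=5: (261572211433685377,14355640110942648)∘(13447,738) = (13447·261572211433685377+332·738·14355640110942648, 13447·14355640110942648+738·261572211433685377) = (7034723044571491106887,386080584609905595882)

13447 738
361643617 19847772
9726043422151 533785979430
261572211433685377 14355640110942648
7034723044571491106887 386080584609905595882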